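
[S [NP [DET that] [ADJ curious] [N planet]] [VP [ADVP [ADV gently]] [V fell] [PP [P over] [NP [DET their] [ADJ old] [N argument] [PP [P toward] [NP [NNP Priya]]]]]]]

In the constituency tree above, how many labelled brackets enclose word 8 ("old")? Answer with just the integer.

Path from the root down to the word: S → VP → PP → NP → ADJ. That is 5 enclosing brackets.

5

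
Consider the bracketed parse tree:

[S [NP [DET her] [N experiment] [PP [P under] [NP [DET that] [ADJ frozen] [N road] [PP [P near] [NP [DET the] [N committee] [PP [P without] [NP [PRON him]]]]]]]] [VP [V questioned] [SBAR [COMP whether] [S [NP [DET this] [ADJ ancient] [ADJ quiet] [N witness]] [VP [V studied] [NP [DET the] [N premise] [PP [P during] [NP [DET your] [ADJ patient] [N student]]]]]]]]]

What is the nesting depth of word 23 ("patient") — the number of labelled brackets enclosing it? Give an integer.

9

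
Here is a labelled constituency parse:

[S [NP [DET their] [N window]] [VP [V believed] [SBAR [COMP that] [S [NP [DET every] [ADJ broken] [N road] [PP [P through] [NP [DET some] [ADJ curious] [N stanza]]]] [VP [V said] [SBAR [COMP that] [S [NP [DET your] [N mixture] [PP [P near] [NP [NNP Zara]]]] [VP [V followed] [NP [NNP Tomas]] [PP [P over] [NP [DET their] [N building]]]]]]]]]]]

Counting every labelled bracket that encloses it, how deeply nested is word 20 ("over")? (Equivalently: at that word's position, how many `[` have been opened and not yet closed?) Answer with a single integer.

10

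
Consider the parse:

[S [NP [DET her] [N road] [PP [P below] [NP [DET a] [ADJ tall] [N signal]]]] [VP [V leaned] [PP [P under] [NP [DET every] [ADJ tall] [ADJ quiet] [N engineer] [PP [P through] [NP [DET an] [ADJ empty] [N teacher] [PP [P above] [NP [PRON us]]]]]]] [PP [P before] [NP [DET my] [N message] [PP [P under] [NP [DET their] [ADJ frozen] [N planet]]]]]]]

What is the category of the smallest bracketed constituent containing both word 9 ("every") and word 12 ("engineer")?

NP

Word 9 lies under S → VP → PP → NP → DET; word 12 lies under S → VP → PP → NP → N. The lowest shared node is the NP.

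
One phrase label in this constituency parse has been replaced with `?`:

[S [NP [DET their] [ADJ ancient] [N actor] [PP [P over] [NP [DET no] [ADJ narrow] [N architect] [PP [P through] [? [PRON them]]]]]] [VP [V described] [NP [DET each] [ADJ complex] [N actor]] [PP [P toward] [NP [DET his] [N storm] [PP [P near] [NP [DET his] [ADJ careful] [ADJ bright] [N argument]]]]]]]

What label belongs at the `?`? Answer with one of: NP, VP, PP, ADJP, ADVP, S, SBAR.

NP

Looking at what the `?` directly dominates — PRON 'them' — this is a noun phrase (NP).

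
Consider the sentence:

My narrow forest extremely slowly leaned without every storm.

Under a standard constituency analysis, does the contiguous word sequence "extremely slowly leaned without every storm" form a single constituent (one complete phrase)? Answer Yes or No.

These words form the whole verb phrase headed by "leaned", so yes — one constituent.

Yes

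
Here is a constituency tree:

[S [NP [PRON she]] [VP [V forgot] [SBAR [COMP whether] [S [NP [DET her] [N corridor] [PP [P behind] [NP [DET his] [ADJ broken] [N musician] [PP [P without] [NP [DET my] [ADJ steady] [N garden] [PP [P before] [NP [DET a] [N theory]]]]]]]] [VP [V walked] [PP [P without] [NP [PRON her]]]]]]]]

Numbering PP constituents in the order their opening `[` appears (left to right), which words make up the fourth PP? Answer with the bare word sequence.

without her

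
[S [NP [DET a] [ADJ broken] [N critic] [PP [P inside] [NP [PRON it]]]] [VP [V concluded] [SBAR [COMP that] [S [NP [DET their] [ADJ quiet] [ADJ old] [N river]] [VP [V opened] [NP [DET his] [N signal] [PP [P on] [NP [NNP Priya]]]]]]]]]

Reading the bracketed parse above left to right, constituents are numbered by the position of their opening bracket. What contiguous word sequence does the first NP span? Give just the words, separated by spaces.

a broken critic inside it

In left-to-right order the NP constituents are "a broken critic inside it"; "it"; "their quiet old river"; "his signal on Priya"; "Priya". Number 1 is "a broken critic inside it".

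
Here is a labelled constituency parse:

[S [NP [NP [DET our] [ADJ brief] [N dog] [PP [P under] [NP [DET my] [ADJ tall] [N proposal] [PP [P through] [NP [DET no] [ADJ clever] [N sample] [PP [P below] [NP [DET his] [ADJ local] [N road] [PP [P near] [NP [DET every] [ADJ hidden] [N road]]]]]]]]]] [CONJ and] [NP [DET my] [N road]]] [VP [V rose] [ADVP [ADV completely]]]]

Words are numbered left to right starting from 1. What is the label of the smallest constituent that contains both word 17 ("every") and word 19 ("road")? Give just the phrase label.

NP

The smallest bracket enclosing both words is [NP every hidden road], so the label is NP.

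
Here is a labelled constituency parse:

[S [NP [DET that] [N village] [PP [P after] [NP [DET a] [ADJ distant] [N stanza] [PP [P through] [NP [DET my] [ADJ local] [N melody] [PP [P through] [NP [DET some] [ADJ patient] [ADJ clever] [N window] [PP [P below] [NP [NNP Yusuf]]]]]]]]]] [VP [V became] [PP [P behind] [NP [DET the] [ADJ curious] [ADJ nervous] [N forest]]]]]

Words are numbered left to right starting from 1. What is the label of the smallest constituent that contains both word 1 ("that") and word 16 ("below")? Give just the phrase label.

NP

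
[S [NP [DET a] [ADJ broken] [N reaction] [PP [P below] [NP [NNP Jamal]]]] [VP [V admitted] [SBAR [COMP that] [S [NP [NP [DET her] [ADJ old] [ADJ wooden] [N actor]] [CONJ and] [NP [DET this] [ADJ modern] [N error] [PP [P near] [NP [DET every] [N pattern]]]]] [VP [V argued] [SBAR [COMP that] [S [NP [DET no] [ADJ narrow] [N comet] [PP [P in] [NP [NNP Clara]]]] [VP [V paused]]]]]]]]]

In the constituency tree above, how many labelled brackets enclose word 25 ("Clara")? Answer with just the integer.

Path from the root down to the word: S → VP → SBAR → S → VP → SBAR → S → NP → PP → NP → NNP. That is 11 enclosing brackets.

11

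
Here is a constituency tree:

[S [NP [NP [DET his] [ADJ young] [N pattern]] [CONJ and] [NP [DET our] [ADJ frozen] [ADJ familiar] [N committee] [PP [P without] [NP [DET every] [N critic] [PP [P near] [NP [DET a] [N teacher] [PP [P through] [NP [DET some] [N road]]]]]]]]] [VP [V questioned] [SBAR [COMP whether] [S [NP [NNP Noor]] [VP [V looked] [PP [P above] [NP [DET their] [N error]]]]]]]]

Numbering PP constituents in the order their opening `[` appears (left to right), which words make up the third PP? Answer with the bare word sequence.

through some road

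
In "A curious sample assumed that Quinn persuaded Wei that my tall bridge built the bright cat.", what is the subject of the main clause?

The subject of the main clause is the NP immediately before the verb "assumed": "a curious sample".

a curious sample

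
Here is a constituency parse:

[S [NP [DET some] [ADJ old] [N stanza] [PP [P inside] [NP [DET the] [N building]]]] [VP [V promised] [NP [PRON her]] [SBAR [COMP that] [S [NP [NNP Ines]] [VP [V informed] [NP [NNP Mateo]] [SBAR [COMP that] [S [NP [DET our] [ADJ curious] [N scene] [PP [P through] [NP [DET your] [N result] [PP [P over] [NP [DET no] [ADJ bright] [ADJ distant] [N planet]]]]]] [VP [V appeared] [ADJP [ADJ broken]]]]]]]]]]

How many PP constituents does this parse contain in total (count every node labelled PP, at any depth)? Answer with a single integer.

3

The PP constituents are: [PP inside the building]; [PP through your result over no bright distant planet]; [PP over no bright distant planet]. Total: 3.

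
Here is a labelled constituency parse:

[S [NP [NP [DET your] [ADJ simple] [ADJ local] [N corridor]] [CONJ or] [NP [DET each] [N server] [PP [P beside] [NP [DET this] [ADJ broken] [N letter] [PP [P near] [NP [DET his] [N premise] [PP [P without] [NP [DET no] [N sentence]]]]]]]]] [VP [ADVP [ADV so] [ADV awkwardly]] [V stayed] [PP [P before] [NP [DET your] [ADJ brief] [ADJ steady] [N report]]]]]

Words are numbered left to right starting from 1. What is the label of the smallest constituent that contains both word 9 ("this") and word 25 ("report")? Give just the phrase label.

S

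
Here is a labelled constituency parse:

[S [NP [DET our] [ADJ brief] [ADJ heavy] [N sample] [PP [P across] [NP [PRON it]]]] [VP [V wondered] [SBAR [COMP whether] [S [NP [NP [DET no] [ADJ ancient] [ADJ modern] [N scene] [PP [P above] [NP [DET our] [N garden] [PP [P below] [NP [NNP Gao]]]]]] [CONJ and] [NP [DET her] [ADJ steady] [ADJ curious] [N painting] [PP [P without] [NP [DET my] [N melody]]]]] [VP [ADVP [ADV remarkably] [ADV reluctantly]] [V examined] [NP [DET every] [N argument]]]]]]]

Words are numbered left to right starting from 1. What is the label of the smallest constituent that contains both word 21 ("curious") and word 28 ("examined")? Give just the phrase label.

The smallest bracket enclosing both words is [S no ancient modern scene above our garden below Gao and her steady curious painting without my melody remarkably reluctantly examined every argument], so the label is S.

S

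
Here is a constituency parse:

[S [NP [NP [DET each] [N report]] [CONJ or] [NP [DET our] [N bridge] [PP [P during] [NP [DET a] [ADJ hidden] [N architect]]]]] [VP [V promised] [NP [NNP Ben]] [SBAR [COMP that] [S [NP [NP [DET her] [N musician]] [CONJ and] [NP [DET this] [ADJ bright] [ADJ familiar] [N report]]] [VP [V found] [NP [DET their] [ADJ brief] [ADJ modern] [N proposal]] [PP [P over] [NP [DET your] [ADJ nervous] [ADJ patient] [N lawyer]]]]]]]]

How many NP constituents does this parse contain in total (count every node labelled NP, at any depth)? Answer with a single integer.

10

Listing each NP by its span: [NP each report or our bridge during a hidden architect]; [NP each report]; [NP our bridge during a hidden architect]; [NP a hidden architect]; [NP Ben]; [NP her musician and this bright familiar report] … — that makes 10.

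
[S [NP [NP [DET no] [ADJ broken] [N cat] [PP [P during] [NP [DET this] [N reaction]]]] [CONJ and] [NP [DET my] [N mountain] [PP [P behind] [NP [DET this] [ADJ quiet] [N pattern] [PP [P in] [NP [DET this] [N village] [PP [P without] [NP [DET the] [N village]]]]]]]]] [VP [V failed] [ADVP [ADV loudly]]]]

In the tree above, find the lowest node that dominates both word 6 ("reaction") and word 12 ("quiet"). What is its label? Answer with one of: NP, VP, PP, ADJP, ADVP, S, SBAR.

NP

The smallest bracket enclosing both words is [NP no broken cat during this reaction and my mountain behind this quiet pattern in this village without the village], so the label is NP.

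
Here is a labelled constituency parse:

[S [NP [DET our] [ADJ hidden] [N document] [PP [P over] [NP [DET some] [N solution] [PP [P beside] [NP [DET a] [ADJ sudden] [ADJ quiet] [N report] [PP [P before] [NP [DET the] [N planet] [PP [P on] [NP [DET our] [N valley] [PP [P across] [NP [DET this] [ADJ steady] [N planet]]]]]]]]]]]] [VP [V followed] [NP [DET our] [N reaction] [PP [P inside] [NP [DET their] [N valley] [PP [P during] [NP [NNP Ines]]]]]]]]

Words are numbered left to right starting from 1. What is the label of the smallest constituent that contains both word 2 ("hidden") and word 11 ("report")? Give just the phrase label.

NP

Word 2 lies under S → NP → ADJ; word 11 lies under S → NP → PP → NP → PP → NP → N. The lowest shared node is the NP.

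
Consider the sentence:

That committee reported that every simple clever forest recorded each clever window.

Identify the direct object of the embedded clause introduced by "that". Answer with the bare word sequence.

The verb of the embedded clause introduced by "that" is "recorded"; its direct object is the NP "each clever window".

each clever window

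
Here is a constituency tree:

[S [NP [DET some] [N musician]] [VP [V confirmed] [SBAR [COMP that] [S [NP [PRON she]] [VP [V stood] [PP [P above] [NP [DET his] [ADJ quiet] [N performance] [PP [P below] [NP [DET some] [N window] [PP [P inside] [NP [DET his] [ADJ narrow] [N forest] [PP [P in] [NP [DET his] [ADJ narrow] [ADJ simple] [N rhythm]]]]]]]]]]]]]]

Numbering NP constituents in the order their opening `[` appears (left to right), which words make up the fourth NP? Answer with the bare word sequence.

some window inside his narrow forest in his narrow simple rhythm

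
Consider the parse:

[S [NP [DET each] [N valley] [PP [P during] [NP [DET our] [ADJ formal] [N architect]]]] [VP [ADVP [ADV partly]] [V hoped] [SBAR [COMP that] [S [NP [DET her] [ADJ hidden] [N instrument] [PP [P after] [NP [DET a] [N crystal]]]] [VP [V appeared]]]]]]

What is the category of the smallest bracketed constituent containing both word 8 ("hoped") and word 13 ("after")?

The smallest bracket enclosing both words is [VP partly hoped that her hidden instrument after a crystal appeared], so the label is VP.

VP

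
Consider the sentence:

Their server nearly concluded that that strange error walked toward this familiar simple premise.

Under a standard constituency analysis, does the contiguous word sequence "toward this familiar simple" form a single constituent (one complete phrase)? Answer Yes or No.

No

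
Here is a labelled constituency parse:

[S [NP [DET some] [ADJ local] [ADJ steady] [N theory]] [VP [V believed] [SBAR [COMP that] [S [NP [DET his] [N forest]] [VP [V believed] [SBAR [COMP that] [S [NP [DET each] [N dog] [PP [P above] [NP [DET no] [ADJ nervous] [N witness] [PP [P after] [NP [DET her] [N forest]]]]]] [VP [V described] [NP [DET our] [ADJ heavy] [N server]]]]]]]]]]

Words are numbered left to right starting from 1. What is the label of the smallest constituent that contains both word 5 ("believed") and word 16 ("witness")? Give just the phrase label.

VP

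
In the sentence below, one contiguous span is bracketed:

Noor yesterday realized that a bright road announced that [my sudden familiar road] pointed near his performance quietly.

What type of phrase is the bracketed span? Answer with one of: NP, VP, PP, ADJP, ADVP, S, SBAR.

NP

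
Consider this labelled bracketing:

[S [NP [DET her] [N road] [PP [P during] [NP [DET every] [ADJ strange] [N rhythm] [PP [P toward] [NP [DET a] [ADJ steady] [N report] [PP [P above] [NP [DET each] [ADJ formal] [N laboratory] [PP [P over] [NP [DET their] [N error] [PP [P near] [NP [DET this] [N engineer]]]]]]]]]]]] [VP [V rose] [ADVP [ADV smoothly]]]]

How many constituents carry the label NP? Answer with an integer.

6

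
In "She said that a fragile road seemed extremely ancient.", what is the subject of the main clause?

she

The subject of the main clause is the NP immediately before the verb "said": "she".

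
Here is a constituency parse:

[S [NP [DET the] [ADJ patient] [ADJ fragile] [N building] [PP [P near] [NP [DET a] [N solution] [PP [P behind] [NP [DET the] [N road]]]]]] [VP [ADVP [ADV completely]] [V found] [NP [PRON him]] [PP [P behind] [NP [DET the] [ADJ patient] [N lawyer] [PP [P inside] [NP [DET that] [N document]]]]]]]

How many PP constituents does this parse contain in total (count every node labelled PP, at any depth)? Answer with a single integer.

4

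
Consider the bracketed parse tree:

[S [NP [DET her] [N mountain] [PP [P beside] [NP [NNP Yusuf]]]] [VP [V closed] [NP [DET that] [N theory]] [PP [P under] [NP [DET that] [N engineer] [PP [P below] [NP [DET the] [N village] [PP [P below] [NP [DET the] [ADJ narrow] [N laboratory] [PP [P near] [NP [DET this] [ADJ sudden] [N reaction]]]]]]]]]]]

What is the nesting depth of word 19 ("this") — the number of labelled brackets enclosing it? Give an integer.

Path from the root down to the word: S → VP → PP → NP → PP → NP → PP → NP → PP → NP → DET. That is 11 enclosing brackets.

11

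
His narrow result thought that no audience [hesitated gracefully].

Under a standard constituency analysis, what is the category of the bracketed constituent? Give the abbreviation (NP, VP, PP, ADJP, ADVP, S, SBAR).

VP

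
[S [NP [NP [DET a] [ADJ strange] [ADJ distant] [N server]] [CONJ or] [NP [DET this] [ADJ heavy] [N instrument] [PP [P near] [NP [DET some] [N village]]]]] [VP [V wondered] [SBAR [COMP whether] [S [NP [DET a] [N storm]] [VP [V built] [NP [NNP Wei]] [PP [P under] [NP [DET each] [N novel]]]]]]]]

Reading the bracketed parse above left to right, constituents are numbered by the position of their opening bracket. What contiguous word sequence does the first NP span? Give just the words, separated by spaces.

a strange distant server or this heavy instrument near some village

In left-to-right order the NP constituents are "a strange distant server or this heavy instrument near some village"; "a strange distant server"; "this heavy instrument near some village"; "some village"; "a storm"; "Wei"; "each novel". Number 1 is "a strange distant server or this heavy instrument near some village".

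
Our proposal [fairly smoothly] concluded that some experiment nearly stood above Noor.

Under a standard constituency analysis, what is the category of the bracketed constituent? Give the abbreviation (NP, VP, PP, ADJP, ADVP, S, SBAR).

ADVP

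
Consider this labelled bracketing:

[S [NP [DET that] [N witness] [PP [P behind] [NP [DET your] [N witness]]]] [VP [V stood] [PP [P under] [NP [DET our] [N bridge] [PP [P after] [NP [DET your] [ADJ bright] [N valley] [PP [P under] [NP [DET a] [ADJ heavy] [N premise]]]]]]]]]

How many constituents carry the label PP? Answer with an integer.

4

The PP constituents are: [PP behind your witness]; [PP under our bridge after your bright valley under a heavy premise]; [PP after your bright valley under a heavy premise]; [PP under a heavy premise]. Total: 4.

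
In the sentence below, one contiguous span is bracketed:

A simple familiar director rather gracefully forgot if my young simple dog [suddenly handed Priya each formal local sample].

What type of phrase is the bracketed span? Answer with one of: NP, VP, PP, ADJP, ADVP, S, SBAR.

VP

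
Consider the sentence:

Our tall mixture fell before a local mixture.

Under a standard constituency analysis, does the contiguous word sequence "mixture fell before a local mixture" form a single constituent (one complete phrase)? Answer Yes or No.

No

"mixture" belongs to the noun phrase "our tall mixture" while "mixture" belongs to the verb phrase "fell before a local mixture"; a span that runs across that boundary is not a single phrase.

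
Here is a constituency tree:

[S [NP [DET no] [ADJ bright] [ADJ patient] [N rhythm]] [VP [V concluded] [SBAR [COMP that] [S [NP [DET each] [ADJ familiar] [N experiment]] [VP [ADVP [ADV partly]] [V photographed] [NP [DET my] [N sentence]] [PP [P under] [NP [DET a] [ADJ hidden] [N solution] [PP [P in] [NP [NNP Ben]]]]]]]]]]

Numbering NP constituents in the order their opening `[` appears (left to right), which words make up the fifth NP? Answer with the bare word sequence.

The NP opening brackets appear, in order, over: "no bright patient rhythm"; "each familiar experiment"; "my sentence"; "a hidden solution in Ben"; "Ben". The fifth one spans "Ben".

Ben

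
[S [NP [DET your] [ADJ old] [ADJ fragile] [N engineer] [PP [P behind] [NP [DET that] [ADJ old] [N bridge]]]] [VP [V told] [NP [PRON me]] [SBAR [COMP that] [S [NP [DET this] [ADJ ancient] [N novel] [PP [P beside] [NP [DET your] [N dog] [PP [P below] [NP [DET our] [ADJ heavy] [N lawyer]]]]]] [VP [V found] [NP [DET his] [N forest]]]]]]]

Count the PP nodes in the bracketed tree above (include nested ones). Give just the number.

3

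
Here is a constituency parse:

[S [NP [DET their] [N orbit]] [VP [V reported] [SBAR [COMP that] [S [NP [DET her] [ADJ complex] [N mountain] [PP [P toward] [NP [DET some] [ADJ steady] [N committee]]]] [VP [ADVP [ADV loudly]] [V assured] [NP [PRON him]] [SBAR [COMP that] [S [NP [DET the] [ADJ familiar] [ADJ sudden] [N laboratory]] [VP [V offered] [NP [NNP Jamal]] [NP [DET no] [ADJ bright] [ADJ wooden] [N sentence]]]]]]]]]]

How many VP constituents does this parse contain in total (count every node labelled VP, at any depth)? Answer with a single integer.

3

Listing each VP by its span: [VP reported that her complex mountain toward some steady committee loudly assured him that the familiar sudden laboratory offered Jamal no bright wooden sentence]; [VP loudly assured him that the familiar sudden laboratory offered Jamal no bright wooden sentence]; [VP offered Jamal no bright wooden sentence] — that makes 3.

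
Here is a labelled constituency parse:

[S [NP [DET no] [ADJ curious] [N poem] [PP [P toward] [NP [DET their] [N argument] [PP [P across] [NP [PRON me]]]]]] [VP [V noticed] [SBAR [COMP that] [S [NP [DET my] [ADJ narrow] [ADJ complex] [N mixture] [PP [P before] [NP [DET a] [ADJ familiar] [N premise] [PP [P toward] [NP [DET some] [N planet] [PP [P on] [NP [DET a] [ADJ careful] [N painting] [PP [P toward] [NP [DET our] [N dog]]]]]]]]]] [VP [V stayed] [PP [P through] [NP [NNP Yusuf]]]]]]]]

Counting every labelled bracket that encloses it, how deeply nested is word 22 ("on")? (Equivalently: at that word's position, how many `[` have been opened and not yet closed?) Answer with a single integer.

11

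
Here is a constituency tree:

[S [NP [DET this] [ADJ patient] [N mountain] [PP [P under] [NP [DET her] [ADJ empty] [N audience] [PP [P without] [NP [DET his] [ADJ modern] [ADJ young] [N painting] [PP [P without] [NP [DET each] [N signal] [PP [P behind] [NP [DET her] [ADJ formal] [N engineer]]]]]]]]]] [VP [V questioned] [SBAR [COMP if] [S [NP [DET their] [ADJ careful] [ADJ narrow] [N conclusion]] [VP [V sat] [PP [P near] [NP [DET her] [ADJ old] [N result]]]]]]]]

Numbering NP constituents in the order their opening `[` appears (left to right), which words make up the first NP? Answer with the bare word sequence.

In left-to-right order the NP constituents are "this patient mountain under her empty audience without his modern young painting without each signal behind her formal engineer"; "her empty audience without his modern young painting without each signal behind her formal engineer"; "his modern young painting without each signal behind her formal engineer"; "each signal behind her formal engineer"; "her formal engineer"; "their careful narrow conclusion"; "her old result". Number 1 is "this patient mountain under her empty audience without his modern young painting without each signal behind her formal engineer".

this patient mountain under her empty audience without his modern young painting without each signal behind her formal engineer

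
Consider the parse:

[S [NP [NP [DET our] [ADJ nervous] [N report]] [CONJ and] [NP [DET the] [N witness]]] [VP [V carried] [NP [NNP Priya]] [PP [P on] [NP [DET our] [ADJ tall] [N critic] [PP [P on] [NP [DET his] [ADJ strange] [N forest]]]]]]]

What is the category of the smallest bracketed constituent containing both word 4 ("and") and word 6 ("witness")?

The smallest bracket enclosing both words is [NP our nervous report and the witness], so the label is NP.

NP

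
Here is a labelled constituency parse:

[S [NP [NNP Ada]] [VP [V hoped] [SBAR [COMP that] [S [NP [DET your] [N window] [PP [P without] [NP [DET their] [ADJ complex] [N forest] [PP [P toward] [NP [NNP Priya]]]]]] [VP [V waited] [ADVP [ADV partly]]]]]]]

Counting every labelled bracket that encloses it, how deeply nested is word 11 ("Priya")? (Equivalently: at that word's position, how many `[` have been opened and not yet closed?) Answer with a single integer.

10

Path from the root down to the word: S → VP → SBAR → S → NP → PP → NP → PP → NP → NNP. That is 10 enclosing brackets.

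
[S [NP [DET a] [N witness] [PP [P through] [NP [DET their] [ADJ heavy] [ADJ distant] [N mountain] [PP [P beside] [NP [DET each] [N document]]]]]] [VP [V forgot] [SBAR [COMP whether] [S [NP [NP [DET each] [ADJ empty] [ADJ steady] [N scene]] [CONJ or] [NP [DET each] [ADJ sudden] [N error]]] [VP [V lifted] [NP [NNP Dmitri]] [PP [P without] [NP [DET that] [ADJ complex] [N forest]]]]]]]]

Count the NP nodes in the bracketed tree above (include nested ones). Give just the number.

8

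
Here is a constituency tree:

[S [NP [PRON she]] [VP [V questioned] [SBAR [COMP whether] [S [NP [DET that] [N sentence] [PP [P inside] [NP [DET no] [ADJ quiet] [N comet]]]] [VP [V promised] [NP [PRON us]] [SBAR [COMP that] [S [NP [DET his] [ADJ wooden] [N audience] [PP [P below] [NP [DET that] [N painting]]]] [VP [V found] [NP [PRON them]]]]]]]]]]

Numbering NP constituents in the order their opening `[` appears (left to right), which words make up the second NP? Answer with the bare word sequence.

Opening `[NP` markers occur at word positions 1, 4, 7, 11, 13, 17, 20; the second of these opens the constituent [NP that sentence inside no quiet comet].

that sentence inside no quiet comet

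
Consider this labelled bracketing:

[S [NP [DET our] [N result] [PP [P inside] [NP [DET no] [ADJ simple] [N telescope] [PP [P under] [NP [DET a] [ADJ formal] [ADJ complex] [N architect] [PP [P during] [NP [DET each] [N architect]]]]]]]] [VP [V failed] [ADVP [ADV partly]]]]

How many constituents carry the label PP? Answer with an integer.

Listing each PP by its span: [PP inside no simple telescope under a formal complex architect during each architect]; [PP under a formal complex architect during each architect]; [PP during each architect] — that makes 3.

3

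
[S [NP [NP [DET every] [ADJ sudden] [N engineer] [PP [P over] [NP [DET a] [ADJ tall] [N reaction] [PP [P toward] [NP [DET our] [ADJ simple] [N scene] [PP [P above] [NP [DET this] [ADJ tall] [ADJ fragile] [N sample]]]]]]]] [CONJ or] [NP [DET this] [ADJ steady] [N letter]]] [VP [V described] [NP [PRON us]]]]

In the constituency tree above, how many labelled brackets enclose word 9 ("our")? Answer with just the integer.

8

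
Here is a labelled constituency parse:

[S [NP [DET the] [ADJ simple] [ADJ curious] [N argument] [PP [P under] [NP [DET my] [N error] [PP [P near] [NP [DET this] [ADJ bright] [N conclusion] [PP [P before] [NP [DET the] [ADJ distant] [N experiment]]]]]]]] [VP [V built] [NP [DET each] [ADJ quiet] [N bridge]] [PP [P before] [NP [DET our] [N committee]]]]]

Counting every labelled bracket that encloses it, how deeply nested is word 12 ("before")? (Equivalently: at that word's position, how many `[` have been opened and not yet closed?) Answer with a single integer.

8

Counting open brackets not yet closed at "before": [S [NP [PP [NP [PP [NP [PP [P = 8.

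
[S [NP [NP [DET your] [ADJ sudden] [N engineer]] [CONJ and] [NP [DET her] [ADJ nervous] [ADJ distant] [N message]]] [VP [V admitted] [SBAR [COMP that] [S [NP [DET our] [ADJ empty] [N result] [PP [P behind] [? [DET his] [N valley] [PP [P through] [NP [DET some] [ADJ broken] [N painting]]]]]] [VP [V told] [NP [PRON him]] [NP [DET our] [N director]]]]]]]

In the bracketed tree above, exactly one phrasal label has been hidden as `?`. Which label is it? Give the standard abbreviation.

NP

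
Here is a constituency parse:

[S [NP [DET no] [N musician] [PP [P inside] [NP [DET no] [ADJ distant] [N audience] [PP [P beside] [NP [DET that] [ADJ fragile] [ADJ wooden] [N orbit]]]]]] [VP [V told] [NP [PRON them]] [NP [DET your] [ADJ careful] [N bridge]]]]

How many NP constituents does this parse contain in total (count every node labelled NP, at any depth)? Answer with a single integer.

5

Listing each NP by its span: [NP no musician inside no distant audience beside that fragile wooden orbit]; [NP no distant audience beside that fragile wooden orbit]; [NP that fragile wooden orbit]; [NP them]; [NP your careful bridge] — that makes 5.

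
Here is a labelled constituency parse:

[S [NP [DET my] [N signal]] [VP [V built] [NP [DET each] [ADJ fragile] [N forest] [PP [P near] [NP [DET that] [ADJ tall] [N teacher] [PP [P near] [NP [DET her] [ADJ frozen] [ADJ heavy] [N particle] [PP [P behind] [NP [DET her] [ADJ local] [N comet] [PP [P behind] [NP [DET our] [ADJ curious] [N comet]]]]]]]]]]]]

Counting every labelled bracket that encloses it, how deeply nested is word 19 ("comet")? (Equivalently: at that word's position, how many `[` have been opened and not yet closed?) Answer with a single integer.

Counting open brackets not yet closed at "comet": [S [VP [NP [PP [NP [PP [NP [PP [NP [N = 10.

10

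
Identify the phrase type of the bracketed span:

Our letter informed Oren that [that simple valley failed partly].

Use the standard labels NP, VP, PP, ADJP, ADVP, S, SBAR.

The bracketed span "that simple valley failed partly" is headed by "failed", making it a clause (S).

S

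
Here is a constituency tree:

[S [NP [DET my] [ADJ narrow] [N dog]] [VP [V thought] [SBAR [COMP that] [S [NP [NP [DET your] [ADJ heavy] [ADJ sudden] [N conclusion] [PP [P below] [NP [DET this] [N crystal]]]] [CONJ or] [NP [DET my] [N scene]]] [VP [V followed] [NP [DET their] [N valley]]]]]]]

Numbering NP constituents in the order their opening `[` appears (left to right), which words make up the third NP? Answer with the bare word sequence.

your heavy sudden conclusion below this crystal

The NP opening brackets appear, in order, over: "my narrow dog"; "your heavy sudden conclusion below this crystal or my scene"; "your heavy sudden conclusion below this crystal"; "this crystal"; "my scene"; "their valley". The third one spans "your heavy sudden conclusion below this crystal".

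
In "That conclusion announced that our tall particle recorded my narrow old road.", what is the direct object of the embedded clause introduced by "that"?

my narrow old road

Within the embedded clause introduced by "that", the direct object of "recorded" is "my narrow old road".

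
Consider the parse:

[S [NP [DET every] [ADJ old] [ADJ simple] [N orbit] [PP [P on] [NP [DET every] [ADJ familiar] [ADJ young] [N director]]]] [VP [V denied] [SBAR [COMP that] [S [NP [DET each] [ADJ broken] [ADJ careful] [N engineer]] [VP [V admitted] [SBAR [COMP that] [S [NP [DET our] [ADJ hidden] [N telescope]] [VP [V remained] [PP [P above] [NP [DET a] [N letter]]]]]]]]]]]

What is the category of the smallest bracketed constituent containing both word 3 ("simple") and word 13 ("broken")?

S

Word 3 lies under S → NP → ADJ; word 13 lies under S → VP → SBAR → S → NP → ADJ. The lowest shared node is the S.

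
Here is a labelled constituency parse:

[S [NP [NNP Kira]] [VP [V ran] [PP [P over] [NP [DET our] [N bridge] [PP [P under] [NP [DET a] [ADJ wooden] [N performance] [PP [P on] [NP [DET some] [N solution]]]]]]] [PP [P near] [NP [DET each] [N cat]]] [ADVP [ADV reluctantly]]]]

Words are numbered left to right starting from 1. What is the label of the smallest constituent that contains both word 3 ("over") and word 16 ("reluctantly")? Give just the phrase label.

VP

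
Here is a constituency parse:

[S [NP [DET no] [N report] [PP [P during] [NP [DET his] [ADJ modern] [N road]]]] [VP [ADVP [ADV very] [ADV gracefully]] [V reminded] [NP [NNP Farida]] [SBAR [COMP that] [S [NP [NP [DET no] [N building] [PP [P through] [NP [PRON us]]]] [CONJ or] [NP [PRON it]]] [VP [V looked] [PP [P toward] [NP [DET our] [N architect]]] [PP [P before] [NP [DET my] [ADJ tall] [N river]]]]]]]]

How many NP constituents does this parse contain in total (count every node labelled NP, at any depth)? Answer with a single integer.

The NP constituents are: [NP no report during his modern road]; [NP his modern road]; [NP Farida]; [NP no building through us or it]; [NP no building through us]; [NP us] …. Total: 9.

9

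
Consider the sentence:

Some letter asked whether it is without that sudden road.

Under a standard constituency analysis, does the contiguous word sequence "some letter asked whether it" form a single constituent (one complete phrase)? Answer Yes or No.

No

The smallest constituent containing the whole sequence is the clause [S some letter asked whether it is without that sudden road], but the sequence is only part of it — it straddles the boundary between noun phrase "some letter" and verb phrase "asked whether it is without that sudden road".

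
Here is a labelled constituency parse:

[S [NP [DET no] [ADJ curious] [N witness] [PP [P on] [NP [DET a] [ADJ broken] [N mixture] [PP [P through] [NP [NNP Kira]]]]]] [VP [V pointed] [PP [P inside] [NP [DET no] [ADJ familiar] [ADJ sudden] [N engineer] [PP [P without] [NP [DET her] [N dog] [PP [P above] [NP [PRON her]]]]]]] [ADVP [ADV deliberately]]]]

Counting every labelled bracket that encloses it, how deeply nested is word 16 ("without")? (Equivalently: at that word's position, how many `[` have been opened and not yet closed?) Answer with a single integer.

Counting open brackets not yet closed at "without": [S [VP [PP [NP [PP [P = 6.

6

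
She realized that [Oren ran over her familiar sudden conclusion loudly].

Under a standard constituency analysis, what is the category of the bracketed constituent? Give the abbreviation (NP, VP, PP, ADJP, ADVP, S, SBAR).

S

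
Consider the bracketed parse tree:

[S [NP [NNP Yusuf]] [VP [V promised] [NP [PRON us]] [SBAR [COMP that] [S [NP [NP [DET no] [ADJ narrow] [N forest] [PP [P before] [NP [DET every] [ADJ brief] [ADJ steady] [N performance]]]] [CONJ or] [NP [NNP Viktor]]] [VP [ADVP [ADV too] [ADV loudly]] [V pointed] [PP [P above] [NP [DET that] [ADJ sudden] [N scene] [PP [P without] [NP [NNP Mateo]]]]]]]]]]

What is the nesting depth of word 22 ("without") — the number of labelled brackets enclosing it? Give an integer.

9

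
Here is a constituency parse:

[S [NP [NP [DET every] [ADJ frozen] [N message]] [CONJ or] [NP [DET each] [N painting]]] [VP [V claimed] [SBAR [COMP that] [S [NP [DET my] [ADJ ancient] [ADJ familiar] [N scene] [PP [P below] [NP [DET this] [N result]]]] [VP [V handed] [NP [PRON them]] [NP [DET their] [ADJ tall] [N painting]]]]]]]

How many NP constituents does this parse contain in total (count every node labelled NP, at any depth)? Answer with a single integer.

7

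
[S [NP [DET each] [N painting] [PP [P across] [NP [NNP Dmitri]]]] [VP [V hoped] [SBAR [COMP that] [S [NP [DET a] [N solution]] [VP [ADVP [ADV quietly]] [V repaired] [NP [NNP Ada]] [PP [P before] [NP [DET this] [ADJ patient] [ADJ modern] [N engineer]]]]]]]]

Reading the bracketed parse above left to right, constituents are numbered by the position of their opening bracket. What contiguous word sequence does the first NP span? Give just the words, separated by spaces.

each painting across Dmitri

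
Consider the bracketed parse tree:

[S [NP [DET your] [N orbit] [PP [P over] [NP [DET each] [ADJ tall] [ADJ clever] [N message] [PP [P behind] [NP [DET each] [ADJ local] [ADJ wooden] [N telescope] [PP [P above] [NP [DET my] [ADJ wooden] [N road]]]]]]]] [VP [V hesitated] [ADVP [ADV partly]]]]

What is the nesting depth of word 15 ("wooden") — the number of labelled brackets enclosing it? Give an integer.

Path from the root down to the word: S → NP → PP → NP → PP → NP → PP → NP → ADJ. That is 9 enclosing brackets.

9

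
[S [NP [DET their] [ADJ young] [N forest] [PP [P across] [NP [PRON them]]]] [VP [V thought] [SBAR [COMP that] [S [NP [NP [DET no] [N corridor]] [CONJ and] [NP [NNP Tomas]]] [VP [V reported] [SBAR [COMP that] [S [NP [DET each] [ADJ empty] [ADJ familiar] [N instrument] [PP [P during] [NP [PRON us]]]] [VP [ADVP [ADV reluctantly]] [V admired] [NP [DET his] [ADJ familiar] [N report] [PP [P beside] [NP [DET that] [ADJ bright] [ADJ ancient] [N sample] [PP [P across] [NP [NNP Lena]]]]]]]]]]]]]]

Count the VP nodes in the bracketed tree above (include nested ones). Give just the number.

3

The VP constituents are: [VP thought that no corridor and Tomas reported that each empty familiar instrument during us reluctantly admired his familiar report beside that bright ancient sample across Lena]; [VP reported that each empty familiar instrument during us reluctantly admired his familiar report beside that bright ancient sample across Lena]; [VP reluctantly admired his familiar report beside that bright ancient sample across Lena]. Total: 3.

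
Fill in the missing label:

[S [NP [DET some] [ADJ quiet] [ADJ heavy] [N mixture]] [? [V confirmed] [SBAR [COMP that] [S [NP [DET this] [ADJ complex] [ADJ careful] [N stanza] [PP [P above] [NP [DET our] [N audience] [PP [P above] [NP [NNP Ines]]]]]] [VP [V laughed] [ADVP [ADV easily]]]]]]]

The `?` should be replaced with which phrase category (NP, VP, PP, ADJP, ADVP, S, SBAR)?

VP

Looking at what the `?` directly dominates — V 'confirmed', SBAR — this is a verb phrase (VP).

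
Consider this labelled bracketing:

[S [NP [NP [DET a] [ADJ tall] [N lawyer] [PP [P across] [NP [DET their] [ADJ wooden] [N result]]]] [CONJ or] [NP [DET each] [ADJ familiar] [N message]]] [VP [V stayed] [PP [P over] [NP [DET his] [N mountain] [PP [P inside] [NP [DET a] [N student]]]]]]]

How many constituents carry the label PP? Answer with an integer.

Scanning left to right, an opening `[PP` appears at word positions 4, 13, 16 — 3 in total.

3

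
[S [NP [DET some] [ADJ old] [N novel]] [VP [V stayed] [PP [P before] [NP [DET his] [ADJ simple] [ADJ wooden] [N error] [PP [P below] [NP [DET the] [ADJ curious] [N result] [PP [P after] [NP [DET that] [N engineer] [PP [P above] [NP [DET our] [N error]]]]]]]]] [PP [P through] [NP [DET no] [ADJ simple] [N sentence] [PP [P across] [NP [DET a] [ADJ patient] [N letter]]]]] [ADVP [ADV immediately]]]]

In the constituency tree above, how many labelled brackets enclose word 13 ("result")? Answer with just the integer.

7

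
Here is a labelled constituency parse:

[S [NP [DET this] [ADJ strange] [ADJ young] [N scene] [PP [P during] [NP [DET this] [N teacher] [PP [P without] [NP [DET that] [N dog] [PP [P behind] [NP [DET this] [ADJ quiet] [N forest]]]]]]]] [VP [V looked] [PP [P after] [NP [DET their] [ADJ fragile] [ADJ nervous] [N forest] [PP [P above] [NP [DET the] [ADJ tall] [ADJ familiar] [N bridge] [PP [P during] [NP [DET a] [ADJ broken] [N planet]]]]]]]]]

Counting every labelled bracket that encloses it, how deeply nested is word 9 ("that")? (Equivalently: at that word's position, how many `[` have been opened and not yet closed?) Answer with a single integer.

7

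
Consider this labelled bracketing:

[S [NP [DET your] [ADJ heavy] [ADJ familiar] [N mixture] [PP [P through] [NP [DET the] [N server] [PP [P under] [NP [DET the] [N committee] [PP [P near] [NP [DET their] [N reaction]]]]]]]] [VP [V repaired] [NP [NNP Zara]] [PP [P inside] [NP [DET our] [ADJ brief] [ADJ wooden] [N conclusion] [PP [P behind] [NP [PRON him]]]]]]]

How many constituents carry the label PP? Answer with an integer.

5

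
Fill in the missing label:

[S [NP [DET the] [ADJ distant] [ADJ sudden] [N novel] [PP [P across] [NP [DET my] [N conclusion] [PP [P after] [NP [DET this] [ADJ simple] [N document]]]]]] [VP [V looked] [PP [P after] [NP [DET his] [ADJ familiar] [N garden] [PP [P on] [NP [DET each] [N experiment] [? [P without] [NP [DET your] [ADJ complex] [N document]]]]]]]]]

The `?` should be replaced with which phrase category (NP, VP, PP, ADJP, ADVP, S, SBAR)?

Looking at what the `?` directly dominates — P 'without', NP — this is a prepositional phrase (PP).

PP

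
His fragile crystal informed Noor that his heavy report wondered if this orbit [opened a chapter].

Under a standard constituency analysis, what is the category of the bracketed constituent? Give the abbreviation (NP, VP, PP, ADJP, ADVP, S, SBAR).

The bracketed span "opened a chapter" is headed by "opened", making it a verb phrase (VP).

VP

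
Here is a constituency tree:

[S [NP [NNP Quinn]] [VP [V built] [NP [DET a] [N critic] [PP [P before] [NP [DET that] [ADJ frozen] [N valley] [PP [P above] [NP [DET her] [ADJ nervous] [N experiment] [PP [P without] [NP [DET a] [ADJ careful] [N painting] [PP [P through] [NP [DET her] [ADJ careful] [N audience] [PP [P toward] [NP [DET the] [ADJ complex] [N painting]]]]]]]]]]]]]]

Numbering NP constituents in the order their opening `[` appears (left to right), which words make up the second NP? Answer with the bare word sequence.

a critic before that frozen valley above her nervous experiment without a careful painting through her careful audience toward the complex painting

In left-to-right order the NP constituents are "Quinn"; "a critic before that frozen valley above her nervous experiment without a careful painting through her careful audience toward the complex painting"; "that frozen valley above her nervous experiment without a careful painting through her careful audience toward the complex painting"; "her nervous experiment without a careful painting through her careful audience toward the complex painting"; "a careful painting through her careful audience toward the complex painting"; "her careful audience toward the complex painting"; "the complex painting". Number 2 is "a critic before that frozen valley above her nervous experiment without a careful painting through her careful audience toward the complex painting".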